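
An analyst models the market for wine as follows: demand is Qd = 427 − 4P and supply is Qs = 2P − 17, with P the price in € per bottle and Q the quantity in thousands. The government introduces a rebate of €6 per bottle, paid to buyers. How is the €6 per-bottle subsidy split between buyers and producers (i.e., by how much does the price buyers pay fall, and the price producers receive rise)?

Before the subsidy: set 427 − 4P = 2P − 17 → P* = €74, Q* = 131.
With a per-unit subsidy paid to buyers, each effectively pays P − 6, so demand becomes Qd = 427 − 4(P − 6).
Solving gives Q = 139 with buyers paying €72 and producers receiving €78 (the €6 wedge).
Gain to buyers: €2; to producers: €4. (They sum to €6.)

Buyers gain €2 per bottle; producers gain €4 per bottle.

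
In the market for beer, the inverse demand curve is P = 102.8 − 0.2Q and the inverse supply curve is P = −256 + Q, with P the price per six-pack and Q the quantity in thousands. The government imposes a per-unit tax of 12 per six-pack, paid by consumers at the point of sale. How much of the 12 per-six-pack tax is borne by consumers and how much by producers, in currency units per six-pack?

Inverting to Q(P) form: Qd = 514 − 5P; Qs = P + 256.
Without the tax, 514 − 5P = P + 256 gives 6P = 258, so P* = 43 and Q* = 299.
With the tax collected from consumers, demand (in seller-price terms) shifts: Qd = 514 − 5(P + 12).
Solving gives Q = 289 with consumers paying 45 and producers receiving 33 (the 12 wedge).
Burden on consumers: 2; on producers: 10. (They sum to 12.)
The less price-elastic side of the market bears the larger share of a per-unit tax.

Consumers bear 2 per six-pack; producers bear 10 per six-pack.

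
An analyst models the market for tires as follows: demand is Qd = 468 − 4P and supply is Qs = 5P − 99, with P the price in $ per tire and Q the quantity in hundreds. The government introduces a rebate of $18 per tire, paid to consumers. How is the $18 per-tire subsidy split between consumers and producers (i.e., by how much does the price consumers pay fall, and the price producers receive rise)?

Consumers gain $10 per tire; producers gain $8 per tire.

Before the subsidy: set 468 − 4P = 5P − 99 → P* = $63, Q* = 216.
With a per-unit subsidy paid to consumers, each effectively pays P − 18, so demand becomes Qd = 468 − 4(P − 18).
Solving gives Q = 256 with consumers paying $53 and producers receiving $71 (the $18 wedge).
Gain to consumers: $10; to producers: $8. (They sum to $18.)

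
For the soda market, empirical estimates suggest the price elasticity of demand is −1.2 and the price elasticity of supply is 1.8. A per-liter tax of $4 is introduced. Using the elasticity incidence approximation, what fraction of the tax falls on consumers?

Incidence ratio: consumers' share ≈ εs / (εs + |εd|) = 1.8 / (1.8 + 1.2) = 0.6.
Supply is the more elastic side, so consumers bear the larger share.

Consumers' share ≈ 0.6.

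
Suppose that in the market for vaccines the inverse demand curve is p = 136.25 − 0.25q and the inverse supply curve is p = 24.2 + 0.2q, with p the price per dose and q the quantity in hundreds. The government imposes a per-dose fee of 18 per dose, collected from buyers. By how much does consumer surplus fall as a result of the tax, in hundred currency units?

Inverting to q(p) form: qd = 545 − 4p; qs = 5p − 121.
Before the tax: set 545 − 4p = 5p − 121 → p* = 74, q* = 249.
With the tax collected from buyers, demand (in seller-price terms) shifts: qd = 545 − 4(p + 18).
New equilibrium: buyers pay 84, suppliers receive 66, q = 209. (Wedge: pb − ps = 18.)
ΔCS is the trapezoid between Q = 209 and Q = 249 of height 10: ½ · (249 + 209) · 10 = 2290.

Consumer surplus falls by 2290 hundred.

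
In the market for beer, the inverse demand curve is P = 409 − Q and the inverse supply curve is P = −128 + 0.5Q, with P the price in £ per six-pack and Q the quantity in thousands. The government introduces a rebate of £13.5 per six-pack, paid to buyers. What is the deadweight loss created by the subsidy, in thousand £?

Deadweight loss = £60.75 thousand.

Rewrite in direct form: Qd = 409 − P and Qs = 2P + 256.
Without the subsidy, 409 − P = 2P + 256 gives 3P = 153, so P* = £51 and Q* = 358.
With a per-unit subsidy paid to buyers, each effectively pays P − 13.5, so demand becomes Qd = 409 − (P − 13.5).
New equilibrium: buyers pay £42, producers receive £55.5, Q = 367. (Wedge: Pb − Ps = −13.5.)
Quantity rises by |ΔQ| = |358 − 367| = 9.
DWL = ½ · t · |ΔQ| = ½ · 13.5 · 9 = £60.75.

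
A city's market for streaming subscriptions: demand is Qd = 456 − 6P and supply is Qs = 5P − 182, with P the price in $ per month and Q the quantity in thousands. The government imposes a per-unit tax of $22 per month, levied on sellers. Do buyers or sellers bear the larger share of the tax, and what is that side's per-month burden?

Sellers bear the larger share: $12 per month.

Without the tax, 456 − 6P = 5P − 182 gives 11P = 638, so P* = $58 and Q* = 108.
With the tax collected from sellers, supply shifts: Qs = 5(P − 22) − 182.
Solving gives Q = 48 with buyers paying $68 and sellers receiving $46 (the $22 wedge).
Per-month burden: buyers $10, sellers $12.
Sellers take the larger share because supply is less price-elastic here (demand slope 6 vs supply slope 5).
The less price-elastic side of the market bears the larger share of a per-unit tax.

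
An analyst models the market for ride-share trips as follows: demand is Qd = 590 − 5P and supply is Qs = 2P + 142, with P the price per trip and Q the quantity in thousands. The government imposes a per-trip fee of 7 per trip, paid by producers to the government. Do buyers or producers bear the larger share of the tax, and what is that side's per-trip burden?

Without the tax, 590 − 5P = 2P + 142 gives 7P = 448, so P* = 64 and Q* = 270.
With the tax collected from producers, supply shifts: Qs = 2(P − 7) + 142.
New equilibrium: buyers pay 66, producers receive 59, Q = 260. (Wedge: Pb − Ps = 7.)
Per-trip burden: buyers 2, producers 5.
Producers take the larger share because supply is less price-elastic here (demand slope 5 vs supply slope 2).

Producers bear the larger share: 5 per trip.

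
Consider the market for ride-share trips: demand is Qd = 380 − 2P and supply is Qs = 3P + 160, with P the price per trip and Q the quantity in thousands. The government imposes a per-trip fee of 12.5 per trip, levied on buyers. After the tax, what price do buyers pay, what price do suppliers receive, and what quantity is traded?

Buyers pay 51.5; suppliers receive 39; quantity = 277.

Without the tax, 380 − 2P = 3P + 160 gives 5P = 220, so P* = 44 and Q* = 292.
With the tax collected from buyers, demand (in seller-price terms) shifts: Qd = 380 − 2(P + 12.5).
Solving gives Q = 277 with buyers paying 51.5 and suppliers receiving 39 (the 12.5 wedge).
The less price-elastic side of the market bears the larger share of a per-unit tax.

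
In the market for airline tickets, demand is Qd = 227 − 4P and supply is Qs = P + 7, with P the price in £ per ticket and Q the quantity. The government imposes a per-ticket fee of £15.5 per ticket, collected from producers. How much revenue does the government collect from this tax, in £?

Without the tax, 227 − 4P = P + 7 gives 5P = 220, so P* = £44 and Q* = 51.
With the tax collected from producers, supply shifts: Qs = (P − 15.5) + 7.
New equilibrium: buyers pay £47.1, producers receive £31.6, Q = 38.6. (Wedge: Pb − Ps = 15.5.)
Revenue = t · Q = 15.5 · 38.6 = £598.3.

Tax revenue = £598.3.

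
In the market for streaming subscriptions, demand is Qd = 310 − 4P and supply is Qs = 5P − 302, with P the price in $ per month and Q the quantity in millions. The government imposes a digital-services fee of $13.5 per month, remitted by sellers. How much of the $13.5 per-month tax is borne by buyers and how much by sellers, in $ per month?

Before the tax: set 310 − 4P = 5P − 302 → P* = $68, Q* = 38.
With the tax collected from sellers, supply shifts: Qs = 5(P − 13.5) − 302.
Solving gives Q = 8 with buyers paying $75.5 and sellers receiving $62 (the $13.5 wedge).
Burden on buyers: $7.5; on sellers: $6. (They sum to $13.5.)
The less price-elastic side of the market bears the larger share of a per-unit tax.

Buyers bear $7.5 per month; sellers bear $6 per month.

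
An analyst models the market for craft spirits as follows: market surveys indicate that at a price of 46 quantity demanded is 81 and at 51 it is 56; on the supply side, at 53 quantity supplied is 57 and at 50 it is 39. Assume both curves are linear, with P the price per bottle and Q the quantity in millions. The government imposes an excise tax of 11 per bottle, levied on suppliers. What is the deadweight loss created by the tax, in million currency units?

Deadweight loss = 165 million.

Demand slope: (56 − 81)/(51 − 46) = -5, so Qd = 311 − 5P.
Supply slope: (39 − 57)/(50 − 53) = 6, so Qs = 6P − 261.
Before the tax: set 311 − 5P = 6P − 261 → P* = 52, Q* = 51.
With the tax collected from suppliers, supply shifts: Qs = 6(P − 11) − 261.
New equilibrium: buyers pay 58, suppliers receive 47, Q = 21. (Wedge: Pb − Ps = 11.)
Quantity falls by |ΔQ| = |51 − 21| = 30.
DWL = ½ · t · |ΔQ| = ½ · 11 · 30 = 165.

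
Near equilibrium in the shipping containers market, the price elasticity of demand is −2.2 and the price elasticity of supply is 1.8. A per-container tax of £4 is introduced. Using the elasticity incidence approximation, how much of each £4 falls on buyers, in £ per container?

Buyers bear ≈ £1.8 per container.

Incidence ratio: buyers' share ≈ εs / (εs + |εd|) = 1.8 / (1.8 + 2.2) = 0.45.
So buyers bear ≈ 0.45 × £4 = £1.8; sellers bear £2.2.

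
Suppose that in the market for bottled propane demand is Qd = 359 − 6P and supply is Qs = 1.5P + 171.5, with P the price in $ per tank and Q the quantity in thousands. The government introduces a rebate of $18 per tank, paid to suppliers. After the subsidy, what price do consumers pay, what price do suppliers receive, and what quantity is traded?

Consumers pay $21.4; suppliers receive $39.4; quantity = 230.6.

Before the subsidy: set 359 − 6P = 1.5P + 171.5 → P* = $25, Q* = 209.
With a per-unit subsidy paid to suppliers, each receives P + 18 per unit sold, so supply becomes Qs = 1.5(P + 18) + 171.5.
New equilibrium: consumers pay $21.4, suppliers receive $39.4, Q = 230.6. (Wedge: Pb − Ps = −18.)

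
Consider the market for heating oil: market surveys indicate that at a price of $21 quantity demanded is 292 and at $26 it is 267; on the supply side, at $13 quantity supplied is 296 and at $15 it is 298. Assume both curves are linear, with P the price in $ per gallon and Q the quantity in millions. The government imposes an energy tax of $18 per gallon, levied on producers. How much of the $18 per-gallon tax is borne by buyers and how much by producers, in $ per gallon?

Buyers bear $3 per gallon; producers bear $15 per gallon.

Demand slope: (267 − 292)/(26 − 21) = -5, so Qd = 397 − 5P.
Supply slope: (298 − 296)/(15 − 13) = 1, so Qs = P + 283.
Before the tax: set 397 − 5P = P + 283 → P* = $19, Q* = 302.
With the tax collected from producers, supply shifts: Qs = (P − 18) + 283.
Solving gives Q = 287 with buyers paying $22 and producers receiving $4 (the $18 wedge).
Burden on buyers: $3; on producers: $15. (They sum to $18.)
The less price-elastic side of the market bears the larger share of a per-unit tax.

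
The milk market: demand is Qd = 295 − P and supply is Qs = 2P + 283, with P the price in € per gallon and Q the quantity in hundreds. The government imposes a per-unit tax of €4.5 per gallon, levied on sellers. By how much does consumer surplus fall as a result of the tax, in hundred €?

Consumer surplus falls by €868.5 hundred.

Before the tax: set 295 − P = 2P + 283 → P* = €4, Q* = 291.
With the tax collected from sellers, supply shifts: Qs = 2(P − 4.5) + 283.
New equilibrium: buyers pay €7, sellers receive €2.5, Q = 288. (Wedge: Pb − Ps = 4.5.)
ΔCS is the trapezoid between Q = 288 and Q = 291 of height €3: ½ · (291 + 288) · 3 = €868.5.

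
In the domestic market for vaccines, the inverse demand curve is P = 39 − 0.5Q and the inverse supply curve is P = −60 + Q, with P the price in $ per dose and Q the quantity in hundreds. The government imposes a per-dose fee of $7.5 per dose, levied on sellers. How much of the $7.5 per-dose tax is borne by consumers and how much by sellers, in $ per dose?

Consumers bear $2.5 per dose; sellers bear $5 per dose.

Inverting to Q(P) form: Qd = 78 − 2P; Qs = P + 60.
Without the tax, 78 − 2P = P + 60 gives 3P = 18, so P* = $6 and Q* = 66.
With the tax collected from sellers, supply shifts: Qs = (P − 7.5) + 60.
New equilibrium: consumers pay $8.5, sellers receive $1, Q = 61. (Wedge: Pb − Ps = 7.5.)
Burden on consumers: $2.5; on sellers: $5. (They sum to $7.5.)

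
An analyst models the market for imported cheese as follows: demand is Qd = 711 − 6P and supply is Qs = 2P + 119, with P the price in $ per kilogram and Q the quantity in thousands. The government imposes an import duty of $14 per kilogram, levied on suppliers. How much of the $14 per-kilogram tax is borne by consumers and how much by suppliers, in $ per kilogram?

Before the tax: set 711 − 6P = 2P + 119 → P* = $74, Q* = 267.
With the tax collected from suppliers, supply shifts: Qs = 2(P − 14) + 119.
Solving gives Q = 246 with consumers paying $77.5 and suppliers receiving $63.5 (the $14 wedge).
Burden on consumers: $3.5; on suppliers: $10.5. (They sum to $14.)

Consumers bear $3.5 per kilogram; suppliers bear $10.5 per kilogram.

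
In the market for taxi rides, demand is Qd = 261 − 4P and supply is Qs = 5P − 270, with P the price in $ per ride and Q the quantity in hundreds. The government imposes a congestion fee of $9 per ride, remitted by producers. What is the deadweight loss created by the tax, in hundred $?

Deadweight loss = $90 hundred.

Without the tax, 261 − 4P = 5P − 270 gives 9P = 531, so P* = $59 and Q* = 25.
With the tax collected from producers, supply shifts: Qs = 5(P − 9) − 270.
Solving gives Q = 5 with buyers paying $64 and producers receiving $55 (the $9 wedge).
Quantity falls by |ΔQ| = |25 − 5| = 20.
DWL = ½ · t · |ΔQ| = ½ · 9 · 20 = $90.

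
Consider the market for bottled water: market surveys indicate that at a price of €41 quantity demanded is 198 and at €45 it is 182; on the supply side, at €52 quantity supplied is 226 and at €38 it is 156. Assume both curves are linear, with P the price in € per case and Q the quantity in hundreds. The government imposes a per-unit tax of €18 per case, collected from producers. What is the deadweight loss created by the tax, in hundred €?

Demand slope: (182 − 198)/(45 − 41) = -4, so Qd = 362 − 4P.
Supply slope: (156 − 226)/(38 − 52) = 5, so Qs = 5P − 34.
Before the tax: set 362 − 4P = 5P − 34 → P* = €44, Q* = 186.
With the tax collected from producers, supply shifts: Qs = 5(P − 18) − 34.
Solving gives Q = 146 with buyers paying €54 and producers receiving €36 (the €18 wedge).
Quantity falls by |ΔQ| = |186 − 146| = 40.
DWL = ½ · t · |ΔQ| = ½ · 18 · 40 = €360.

Deadweight loss = €360 hundred.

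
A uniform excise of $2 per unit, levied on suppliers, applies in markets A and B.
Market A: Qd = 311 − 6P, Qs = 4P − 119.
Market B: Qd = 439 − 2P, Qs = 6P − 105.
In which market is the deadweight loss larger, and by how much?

Market A: pre-tax P* = $43, Q* = 53; post-tax Q = 48.2; deadweight loss = $4.8.
Market B: pre-tax P* = $68, Q* = 303; post-tax Q = 300; deadweight loss = $3.
Difference: $4.8 vs $3 → market A is larger by $1.8.

Market A, by $1.8.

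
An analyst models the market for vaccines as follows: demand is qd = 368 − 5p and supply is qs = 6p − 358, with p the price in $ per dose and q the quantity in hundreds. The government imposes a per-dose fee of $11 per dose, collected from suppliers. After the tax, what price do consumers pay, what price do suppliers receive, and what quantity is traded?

Consumers pay $72; suppliers receive $61; quantity = 8.

Before the tax: set 368 − 5p = 6p − 358 → p* = $66, q* = 38.
With the tax collected from suppliers, supply shifts: qs = 6(p − 11) − 358.
Solving gives q = 8 with consumers paying $72 and suppliers receiving $61 (the $11 wedge).
The less price-elastic side of the market bears the larger share of a per-unit tax.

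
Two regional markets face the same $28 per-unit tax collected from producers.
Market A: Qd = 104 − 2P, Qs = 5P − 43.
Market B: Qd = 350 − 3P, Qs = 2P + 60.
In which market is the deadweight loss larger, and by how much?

Market A, by $89.6.

Market A: pre-tax P* = $21, Q* = 62; post-tax Q = 22; deadweight loss = $560.
Market B: pre-tax P* = $58, Q* = 176; post-tax Q = 142.4; deadweight loss = $470.4.
Difference: $560 vs $470.4 → market A is larger by $89.6.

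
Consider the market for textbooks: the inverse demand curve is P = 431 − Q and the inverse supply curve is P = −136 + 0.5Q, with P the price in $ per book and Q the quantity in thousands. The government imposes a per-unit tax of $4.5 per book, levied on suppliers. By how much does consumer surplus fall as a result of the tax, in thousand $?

Rewrite in direct form: Qd = 431 − P and Qs = 2P + 272.
Without the tax, 431 − P = 2P + 272 gives 3P = 159, so P* = $53 and Q* = 378.
With the tax collected from suppliers, supply shifts: Qs = 2(P − 4.5) + 272.
New equilibrium: consumers pay $56, suppliers receive $51.5, Q = 375. (Wedge: Pb − Ps = 4.5.)
ΔCS is the trapezoid between Q = 375 and Q = 378 of height $3: ½ · (378 + 375) · 3 = $1129.5.

Consumer surplus falls by $1129.5 thousand.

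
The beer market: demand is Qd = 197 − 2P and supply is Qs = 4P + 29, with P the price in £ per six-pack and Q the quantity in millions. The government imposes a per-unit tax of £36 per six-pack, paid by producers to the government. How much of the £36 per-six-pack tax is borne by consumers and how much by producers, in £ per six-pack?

Before the tax: set 197 − 2P = 4P + 29 → P* = £28, Q* = 141.
With the tax collected from producers, supply shifts: Qs = 4(P − 36) + 29.
New equilibrium: consumers pay £52, producers receive £16, Q = 93. (Wedge: Pb − Ps = 36.)
Burden on consumers: £24; on producers: £12. (They sum to £36.)
The less price-elastic side of the market bears the larger share of a per-unit tax.

Consumers bear £24 per six-pack; producers bear £12 per six-pack.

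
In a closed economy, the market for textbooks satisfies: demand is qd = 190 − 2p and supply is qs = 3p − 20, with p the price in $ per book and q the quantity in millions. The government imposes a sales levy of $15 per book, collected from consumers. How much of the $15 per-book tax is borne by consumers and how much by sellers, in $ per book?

Consumers bear $9 per book; sellers bear $6 per book.

Without the tax, 190 − 2p = 3p − 20 gives 5p = 210, so p* = $42 and q* = 106.
With the tax collected from consumers, demand (in seller-price terms) shifts: qd = 190 − 2(p + 15).
Solving gives q = 88 with consumers paying $51 and sellers receiving $36 (the $15 wedge).
Burden on consumers: $9; on sellers: $6. (They sum to $15.)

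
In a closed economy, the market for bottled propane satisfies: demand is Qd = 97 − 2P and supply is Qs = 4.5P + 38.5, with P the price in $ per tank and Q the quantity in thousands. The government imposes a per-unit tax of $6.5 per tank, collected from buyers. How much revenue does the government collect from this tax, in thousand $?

Tax revenue = $455 thousand.

Without the tax, 97 − 2P = 4.5P + 38.5 gives 6.5P = 58.5, so P* = $9 and Q* = 79.
With the tax collected from buyers, demand (in seller-price terms) shifts: Qd = 97 − 2(P + 6.5).
New equilibrium: buyers pay $13.5, producers receive $7, Q = 70. (Wedge: Pb − Ps = 6.5.)
Revenue = t · Q = 6.5 · 70 = $455.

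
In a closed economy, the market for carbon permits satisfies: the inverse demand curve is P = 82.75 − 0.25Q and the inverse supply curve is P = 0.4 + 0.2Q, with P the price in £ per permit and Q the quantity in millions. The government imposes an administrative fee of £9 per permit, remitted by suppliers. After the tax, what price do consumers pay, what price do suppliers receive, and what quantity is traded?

Consumers pay £42; suppliers receive £33; quantity = 163.

Inverting to Q(P) form: Qd = 331 − 4P; Qs = 5P − 2.
Without the tax, 331 − 4P = 5P − 2 gives 9P = 333, so P* = £37 and Q* = 183.
With the tax collected from suppliers, supply shifts: Qs = 5(P − 9) − 2.
Solving gives Q = 163 with consumers paying £42 and suppliers receiving £33 (the £9 wedge).
The less price-elastic side of the market bears the larger share of a per-unit tax.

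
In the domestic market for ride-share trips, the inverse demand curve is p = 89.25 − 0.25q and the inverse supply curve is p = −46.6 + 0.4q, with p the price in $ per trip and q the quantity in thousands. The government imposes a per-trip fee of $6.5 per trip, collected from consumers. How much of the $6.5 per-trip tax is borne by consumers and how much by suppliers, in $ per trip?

Consumers bear $2.5 per trip; suppliers bear $4 per trip.

Rewrite in direct form: qd = 357 − 4p and qs = 2.5p + 116.5.
Before the tax: set 357 − 4p = 2.5p + 116.5 → p* = $37, q* = 209.
With the tax collected from consumers, demand (in seller-price terms) shifts: qd = 357 − 4(p + 6.5).
Solving gives q = 199 with consumers paying $39.5 and suppliers receiving $33 (the $6.5 wedge).
Burden on consumers: $2.5; on suppliers: $4. (They sum to $6.5.)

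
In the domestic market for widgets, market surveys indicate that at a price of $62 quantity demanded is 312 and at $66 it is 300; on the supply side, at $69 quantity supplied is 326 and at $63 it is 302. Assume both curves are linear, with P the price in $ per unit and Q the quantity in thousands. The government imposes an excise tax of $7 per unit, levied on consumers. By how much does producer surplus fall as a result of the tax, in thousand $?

Demand slope: (300 − 312)/(66 − 62) = -3, so Qd = 498 − 3P.
Supply slope: (302 − 326)/(63 − 69) = 4, so Qs = 4P + 50.
Before the tax: set 498 − 3P = 4P + 50 → P* = $64, Q* = 306.
With the tax collected from consumers, demand (in seller-price terms) shifts: Qd = 498 − 3(P + 7).
Solving gives Q = 294 with consumers paying $68 and suppliers receiving $61 (the $7 wedge).
ΔPS is the trapezoid between Q = 294 and Q = 306 of height $3: ½ · (306 + 294) · 3 = $900.

Producer surplus falls by $900 thousand.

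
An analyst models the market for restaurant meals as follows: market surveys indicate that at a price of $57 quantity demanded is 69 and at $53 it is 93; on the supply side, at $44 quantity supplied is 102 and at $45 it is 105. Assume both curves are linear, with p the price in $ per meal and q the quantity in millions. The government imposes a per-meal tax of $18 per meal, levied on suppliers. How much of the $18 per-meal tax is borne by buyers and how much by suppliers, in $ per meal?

Buyers bear $6 per meal; suppliers bear $12 per meal.

Demand slope: (93 − 69)/(53 − 57) = -6, so qd = 411 − 6p.
Supply slope: (105 − 102)/(45 − 44) = 3, so qs = 3p − 30.
Before the tax: set 411 − 6p = 3p − 30 → p* = $49, q* = 117.
With the tax collected from suppliers, supply shifts: qs = 3(p − 18) − 30.
Solving gives q = 81 with buyers paying $55 and suppliers receiving $37 (the $18 wedge).
Burden on buyers: $6; on suppliers: $12. (They sum to $18.)
The less price-elastic side of the market bears the larger share of a per-unit tax.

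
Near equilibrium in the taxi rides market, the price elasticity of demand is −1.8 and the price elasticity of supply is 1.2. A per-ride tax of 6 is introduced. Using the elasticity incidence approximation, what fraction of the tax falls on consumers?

Incidence ratio: consumers' share ≈ εs / (εs + |εd|) = 1.2 / (1.2 + 1.8) = 0.4.
Supply is the less elastic side, so consumers bear the smaller share.

Consumers' share ≈ 0.4.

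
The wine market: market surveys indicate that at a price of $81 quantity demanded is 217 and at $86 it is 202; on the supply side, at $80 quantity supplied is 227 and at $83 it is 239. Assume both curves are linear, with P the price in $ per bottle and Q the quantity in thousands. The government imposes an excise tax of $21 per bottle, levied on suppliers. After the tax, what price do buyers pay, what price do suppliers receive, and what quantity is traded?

Demand slope: (202 − 217)/(86 − 81) = -3, so Qd = 460 − 3P.
Supply slope: (239 − 227)/(83 − 80) = 4, so Qs = 4P − 93.
Without the tax, 460 − 3P = 4P − 93 gives 7P = 553, so P* = $79 and Q* = 223.
With the tax collected from suppliers, supply shifts: Qs = 4(P − 21) − 93.
Solving gives Q = 187 with buyers paying $91 and suppliers receiving $70 (the $21 wedge).

Buyers pay $91; suppliers receive $70; quantity = 187.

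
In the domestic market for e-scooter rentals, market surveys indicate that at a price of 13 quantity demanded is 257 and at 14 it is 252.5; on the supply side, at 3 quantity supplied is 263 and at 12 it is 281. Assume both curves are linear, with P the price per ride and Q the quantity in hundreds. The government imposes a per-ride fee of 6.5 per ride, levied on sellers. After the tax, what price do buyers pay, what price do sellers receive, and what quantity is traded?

Buyers pay 11; sellers receive 4.5; quantity = 266.

Demand slope: (252.5 − 257)/(14 − 13) = -4.5, so Qd = 315.5 − 4.5P.
Supply slope: (281 − 263)/(12 − 3) = 2, so Qs = 2P + 257.
Before the tax: set 315.5 − 4.5P = 2P + 257 → P* = 9, Q* = 275.
With the tax collected from sellers, supply shifts: Qs = 2(P − 6.5) + 257.
New equilibrium: buyers pay 11, sellers receive 4.5, Q = 266. (Wedge: Pb − Ps = 6.5.)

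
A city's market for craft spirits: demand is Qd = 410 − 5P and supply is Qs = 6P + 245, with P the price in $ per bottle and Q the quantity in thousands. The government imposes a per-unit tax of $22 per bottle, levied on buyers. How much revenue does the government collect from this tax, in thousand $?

Without the tax, 410 − 5P = 6P + 245 gives 11P = 165, so P* = $15 and Q* = 335.
With the tax collected from buyers, demand (in seller-price terms) shifts: Qd = 410 − 5(P + 22).
Solving gives Q = 275 with buyers paying $27 and producers receiving $5 (the $22 wedge).
Revenue = t · Q = 22 · 275 = $6050.

Tax revenue = $6050 thousand.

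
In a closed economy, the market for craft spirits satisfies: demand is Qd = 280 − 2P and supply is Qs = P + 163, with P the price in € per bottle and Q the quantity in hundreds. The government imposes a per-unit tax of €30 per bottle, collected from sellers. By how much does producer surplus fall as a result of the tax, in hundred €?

Producer surplus falls by €3840 hundred.

Without the tax, 280 − 2P = P + 163 gives 3P = 117, so P* = €39 and Q* = 202.
With the tax collected from sellers, supply shifts: Qs = (P − 30) + 163.
New equilibrium: buyers pay €49, sellers receive €19, Q = 182. (Wedge: Pb − Ps = 30.)
ΔPS is the trapezoid between Q = 182 and Q = 202 of height €20: ½ · (202 + 182) · 20 = €3840.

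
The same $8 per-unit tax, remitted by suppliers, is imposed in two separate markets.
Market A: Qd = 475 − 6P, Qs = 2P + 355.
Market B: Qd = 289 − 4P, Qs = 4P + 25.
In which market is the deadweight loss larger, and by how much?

Market A: pre-tax P* = $15, Q* = 385; post-tax Q = 373; deadweight loss = $48.
Market B: pre-tax P* = $33, Q* = 157; post-tax Q = 141; deadweight loss = $64.
Difference: $48 vs $64 → market B is larger by $16.

Market B, by $16.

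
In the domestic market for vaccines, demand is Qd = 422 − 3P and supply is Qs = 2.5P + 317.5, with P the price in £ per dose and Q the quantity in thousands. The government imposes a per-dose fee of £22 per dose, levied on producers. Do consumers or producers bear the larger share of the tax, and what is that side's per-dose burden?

Producers bear the larger share: £12 per dose.

Before the tax: set 422 − 3P = 2.5P + 317.5 → P* = £19, Q* = 365.
With the tax collected from producers, supply shifts: Qs = 2.5(P − 22) + 317.5.
New equilibrium: consumers pay £29, producers receive £7, Q = 335. (Wedge: Pb − Ps = 22.)
Per-dose burden: consumers £10, producers £12.
Producers take the larger share because supply is less price-elastic here (demand slope 3 vs supply slope 2.5).
The less price-elastic side of the market bears the larger share of a per-unit tax.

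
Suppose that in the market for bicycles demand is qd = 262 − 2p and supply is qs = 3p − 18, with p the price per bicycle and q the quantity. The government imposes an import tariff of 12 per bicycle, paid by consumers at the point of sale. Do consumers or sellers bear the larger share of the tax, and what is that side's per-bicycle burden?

Consumers bear the larger share: 7.2 per bicycle.

Before the tax: set 262 − 2p = 3p − 18 → p* = 56, q* = 150.
With the tax collected from consumers, demand (in seller-price terms) shifts: qd = 262 − 2(p + 12).
Solving gives q = 135.6 with consumers paying 63.2 and sellers receiving 51.2 (the 12 wedge).
Per-bicycle burden: consumers 7.2, sellers 4.8.
Consumers take the larger share because demand is less price-elastic here (demand slope 2 vs supply slope 3).
The less price-elastic side of the market bears the larger share of a per-unit tax.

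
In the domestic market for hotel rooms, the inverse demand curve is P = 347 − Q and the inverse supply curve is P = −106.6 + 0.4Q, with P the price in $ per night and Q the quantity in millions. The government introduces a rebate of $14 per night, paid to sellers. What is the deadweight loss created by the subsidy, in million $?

Rewrite in direct form: Qd = 347 − P and Qs = 2.5P + 266.5.
Before the subsidy: set 347 − P = 2.5P + 266.5 → P* = $23, Q* = 324.
With a per-unit subsidy paid to sellers, each receives P + 14 per unit sold, so supply becomes Qs = 2.5(P + 14) + 266.5.
New equilibrium: consumers pay $13, sellers receive $27, Q = 334. (Wedge: Pb − Ps = −14.)
Quantity rises by |ΔQ| = |324 − 334| = 10.
DWL = ½ · t · |ΔQ| = ½ · 14 · 10 = $70.

Deadweight loss = $70 million.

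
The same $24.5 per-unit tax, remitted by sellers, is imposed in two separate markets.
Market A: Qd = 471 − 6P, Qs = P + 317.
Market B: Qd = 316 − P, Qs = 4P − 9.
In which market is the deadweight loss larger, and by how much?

Market A, by $17.15.

Market A: pre-tax P* = $22, Q* = 339; post-tax Q = 318; deadweight loss = $257.25.
Market B: pre-tax P* = $65, Q* = 251; post-tax Q = 231.4; deadweight loss = $240.1.
Difference: $257.25 vs $240.1 → market A is larger by $17.15.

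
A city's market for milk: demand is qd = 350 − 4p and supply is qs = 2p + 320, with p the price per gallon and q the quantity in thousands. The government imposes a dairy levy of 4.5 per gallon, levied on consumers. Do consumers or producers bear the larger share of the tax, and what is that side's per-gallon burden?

Producers bear the larger share: 3 per gallon.

Without the tax, 350 − 4p = 2p + 320 gives 6p = 30, so p* = 5 and q* = 330.
With the tax collected from consumers, demand (in seller-price terms) shifts: qd = 350 − 4(p + 4.5).
Solving gives q = 324 with consumers paying 6.5 and producers receiving 2 (the 4.5 wedge).
Per-gallon burden: consumers 1.5, producers 3.
Producers take the larger share because supply is less price-elastic here (demand slope 4 vs supply slope 2).
The less price-elastic side of the market bears the larger share of a per-unit tax.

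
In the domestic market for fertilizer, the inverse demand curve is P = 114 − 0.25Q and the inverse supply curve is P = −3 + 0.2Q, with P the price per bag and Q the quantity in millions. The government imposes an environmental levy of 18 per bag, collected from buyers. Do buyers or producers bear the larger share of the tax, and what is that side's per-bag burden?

Buyers bear the larger share: 10 per bag.

Rewrite in direct form: Qd = 456 − 4P and Qs = 5P + 15.
Before the tax: set 456 − 4P = 5P + 15 → P* = 49, Q* = 260.
With the tax collected from buyers, demand (in seller-price terms) shifts: Qd = 456 − 4(P + 18).
New equilibrium: buyers pay 59, producers receive 41, Q = 220. (Wedge: Pb − Ps = 18.)
Per-bag burden: buyers 10, producers 8.
Buyers take the larger share because demand is less price-elastic here (demand slope 4 vs supply slope 5).
The less price-elastic side of the market bears the larger share of a per-unit tax.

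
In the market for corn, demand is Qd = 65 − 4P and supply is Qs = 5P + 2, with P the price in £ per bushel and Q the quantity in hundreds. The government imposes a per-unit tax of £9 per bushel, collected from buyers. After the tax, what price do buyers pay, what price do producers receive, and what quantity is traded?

Without the tax, 65 − 4P = 5P + 2 gives 9P = 63, so P* = £7 and Q* = 37.
With the tax collected from buyers, demand (in seller-price terms) shifts: Qd = 65 − 4(P + 9).
Solving gives Q = 17 with buyers paying £12 and producers receiving £3 (the £9 wedge).
The less price-elastic side of the market bears the larger share of a per-unit tax.

Buyers pay £12; producers receive £3; quantity = 17.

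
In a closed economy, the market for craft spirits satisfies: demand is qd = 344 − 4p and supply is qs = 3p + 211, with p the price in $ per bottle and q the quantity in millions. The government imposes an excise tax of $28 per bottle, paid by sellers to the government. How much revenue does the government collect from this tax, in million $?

Tax revenue = $6160 million.

Before the tax: set 344 − 4p = 3p + 211 → p* = $19, q* = 268.
With the tax collected from sellers, supply shifts: qs = 3(p − 28) + 211.
New equilibrium: consumers pay $31, sellers receive $3, q = 220. (Wedge: pb − ps = 28.)
Revenue = t · Q = 28 · 220 = $6160.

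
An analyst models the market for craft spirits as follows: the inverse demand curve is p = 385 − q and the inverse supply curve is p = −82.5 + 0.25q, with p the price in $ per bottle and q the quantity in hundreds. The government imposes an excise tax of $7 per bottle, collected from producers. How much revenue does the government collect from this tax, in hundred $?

Tax revenue = $2578.8 hundred.

Inverting to q(p) form: qd = 385 − p; qs = 4p + 330.
Without the tax, 385 − p = 4p + 330 gives 5p = 55, so p* = $11 and q* = 374.
With the tax collected from producers, supply shifts: qs = 4(p − 7) + 330.
Solving gives q = 368.4 with buyers paying $16.6 and producers receiving $9.6 (the $7 wedge).
Revenue = t · Q = 7 · 368.4 = $2578.8.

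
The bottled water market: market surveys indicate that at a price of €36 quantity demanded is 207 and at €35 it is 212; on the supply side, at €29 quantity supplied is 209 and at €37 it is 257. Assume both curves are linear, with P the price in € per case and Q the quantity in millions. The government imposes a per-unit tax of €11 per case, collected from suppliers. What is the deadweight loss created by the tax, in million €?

Deadweight loss = €165 million.

Demand slope: (212 − 207)/(35 − 36) = -5, so Qd = 387 − 5P.
Supply slope: (257 − 209)/(37 − 29) = 6, so Qs = 6P + 35.
Without the tax, 387 − 5P = 6P + 35 gives 11P = 352, so P* = €32 and Q* = 227.
With the tax collected from suppliers, supply shifts: Qs = 6(P − 11) + 35.
Solving gives Q = 197 with consumers paying €38 and suppliers receiving €27 (the €11 wedge).
Quantity falls by |ΔQ| = |227 − 197| = 30.
DWL = ½ · t · |ΔQ| = ½ · 11 · 30 = €165.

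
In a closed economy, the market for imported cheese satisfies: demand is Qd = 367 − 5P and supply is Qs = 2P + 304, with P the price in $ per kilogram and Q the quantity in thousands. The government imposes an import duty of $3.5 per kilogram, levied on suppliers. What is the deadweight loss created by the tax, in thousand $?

Before the tax: set 367 − 5P = 2P + 304 → P* = $9, Q* = 322.
With the tax collected from suppliers, supply shifts: Qs = 2(P − 3.5) + 304.
Solving gives Q = 317 with buyers paying $10 and suppliers receiving $6.5 (the $3.5 wedge).
Quantity falls by |ΔQ| = |322 − 317| = 5.
DWL = ½ · t · |ΔQ| = ½ · 3.5 · 5 = $8.75.

Deadweight loss = $8.75 thousand.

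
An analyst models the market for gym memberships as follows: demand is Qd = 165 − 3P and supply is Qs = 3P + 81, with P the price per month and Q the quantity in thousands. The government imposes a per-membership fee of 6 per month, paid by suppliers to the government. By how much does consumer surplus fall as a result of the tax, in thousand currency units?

Consumer surplus falls by 355.5 thousand.

Without the tax, 165 − 3P = 3P + 81 gives 6P = 84, so P* = 14 and Q* = 123.
With the tax collected from suppliers, supply shifts: Qs = 3(P − 6) + 81.
Solving gives Q = 114 with consumers paying 17 and suppliers receiving 11 (the 6 wedge).
ΔCS is the trapezoid between Q = 114 and Q = 123 of height 3: ½ · (123 + 114) · 3 = 355.5.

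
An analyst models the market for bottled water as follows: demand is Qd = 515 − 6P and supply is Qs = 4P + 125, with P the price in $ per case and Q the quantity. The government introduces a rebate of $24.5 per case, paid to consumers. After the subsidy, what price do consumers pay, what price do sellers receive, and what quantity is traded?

Consumers pay $29.2; sellers receive $53.7; quantity = 339.8.

Without the subsidy, 515 − 6P = 4P + 125 gives 10P = 390, so P* = $39 and Q* = 281.
With a per-unit subsidy paid to consumers, each effectively pays P − 24.5, so demand becomes Qd = 515 − 6(P − 24.5).
New equilibrium: consumers pay $29.2, sellers receive $53.7, Q = 339.8. (Wedge: Pb − Ps = −24.5.)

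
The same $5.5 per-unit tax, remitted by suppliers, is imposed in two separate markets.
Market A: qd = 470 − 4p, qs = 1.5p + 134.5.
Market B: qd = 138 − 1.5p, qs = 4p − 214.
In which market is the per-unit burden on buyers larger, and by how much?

Market A: pre-tax p* = $61, q* = 226; post-tax q = 220; per-unit burden on buyers = $1.5.
Market B: pre-tax p* = $64, q* = 42; post-tax q = 36; per-unit burden on buyers = $4.
Difference: $1.5 vs $4 → market B is larger by $2.5.

Market B, by $2.5.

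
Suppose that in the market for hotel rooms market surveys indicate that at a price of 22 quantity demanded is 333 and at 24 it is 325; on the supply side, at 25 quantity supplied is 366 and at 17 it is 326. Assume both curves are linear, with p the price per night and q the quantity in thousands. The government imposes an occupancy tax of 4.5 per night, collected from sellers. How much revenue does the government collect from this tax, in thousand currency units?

Tax revenue = 1489.5 thousand.

Demand slope: (325 − 333)/(24 − 22) = -4, so qd = 421 − 4p.
Supply slope: (326 − 366)/(17 − 25) = 5, so qs = 5p + 241.
Without the tax, 421 − 4p = 5p + 241 gives 9p = 180, so p* = 20 and q* = 341.
With the tax collected from sellers, supply shifts: qs = 5(p − 4.5) + 241.
New equilibrium: buyers pay 22.5, sellers receive 18, q = 331. (Wedge: pb − ps = 4.5.)
Revenue = t · Q = 4.5 · 331 = 1489.5.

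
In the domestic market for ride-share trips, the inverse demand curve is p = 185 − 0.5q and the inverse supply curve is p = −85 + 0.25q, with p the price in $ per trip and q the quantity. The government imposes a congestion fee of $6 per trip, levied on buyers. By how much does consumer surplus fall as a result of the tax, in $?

Inverting to q(p) form: qd = 370 − 2p; qs = 4p + 340.
Before the tax: set 370 − 2p = 4p + 340 → p* = $5, q* = 360.
With the tax collected from buyers, demand (in seller-price terms) shifts: qd = 370 − 2(p + 6).
Solving gives q = 352 with buyers paying $9 and sellers receiving $3 (the $6 wedge).
ΔCS is the trapezoid between Q = 352 and Q = 360 of height $4: ½ · (360 + 352) · 4 = $1424.

Consumer surplus falls by $1424.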